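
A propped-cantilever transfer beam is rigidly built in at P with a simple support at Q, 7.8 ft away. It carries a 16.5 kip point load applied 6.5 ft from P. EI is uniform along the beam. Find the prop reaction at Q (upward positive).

R_Q = 12.41 kip

Choose R_Q as the redundant. The primary structure is the cantilever fixed at P.
Free-end deflection of the primary structure under the applied loading (downward +):
  point load 16.5 at a = 6.5: Pa²(3L − a)/(6EI) = 1964/EI
Tip deflection under a unit load at Q: L³/(3EI) = 158.2/EI.
Compatibility at Q: δ_0 − R_Q·δ_{QQ} = 0, so R_Q = 1964/158.2 = 12.41 kip.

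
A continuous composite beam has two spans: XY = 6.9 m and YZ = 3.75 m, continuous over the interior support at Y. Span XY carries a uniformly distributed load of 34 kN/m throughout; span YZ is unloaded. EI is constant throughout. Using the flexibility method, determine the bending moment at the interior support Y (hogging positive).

M_Y = 131.1 kN·m

Insert a hinge at Y; M_Y is the redundant, and each span becomes simply supported.
Discontinuity in slope at Y on the released structure — sum the simple-span end rotations:
  span XY: UDL 34: wL³/(24EI) = 465.4/EI
  relative rotation θ_0 = (465.4 + 0)/EI = 465.4/EI
A unit hogging moment at Y produces rotation L₁/(3EI) + L₂/(3EI) = 3.55/EI.
Compatibility: M_Y·(L₁+L₂)/(3EI) = θ_0, giving M_Y = 131.1 kN·m (hogging).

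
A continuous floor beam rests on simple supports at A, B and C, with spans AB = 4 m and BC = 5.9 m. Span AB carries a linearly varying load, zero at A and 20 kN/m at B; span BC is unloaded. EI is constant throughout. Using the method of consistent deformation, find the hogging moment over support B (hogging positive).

M_B = 8.62 kN·m

Take M_B as the redundant. Released structure: two simple spans AB and BC with a hinge at B.
End slopes at the hinge B, treating each span as simply supported:
  span AB: triangular load, peak 20: w₀L³/(45EI) = 28.44/EI
  relative rotation θ_0 = (28.44 + 0)/EI = 28.44/EI
A unit hogging moment at B produces rotation L₁/(3EI) + L₂/(3EI) = 3.3/EI.
Slope continuity at B: θ_0 = M_B·3.3/EI, so M_B = 28.44/3.3 = 8.62 kN·m (hogging).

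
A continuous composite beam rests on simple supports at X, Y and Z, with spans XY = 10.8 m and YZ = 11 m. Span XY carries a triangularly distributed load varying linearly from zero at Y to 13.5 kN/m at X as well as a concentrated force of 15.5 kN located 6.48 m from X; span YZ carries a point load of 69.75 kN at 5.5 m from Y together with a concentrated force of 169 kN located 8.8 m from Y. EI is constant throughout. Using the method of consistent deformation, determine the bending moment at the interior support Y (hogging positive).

M_Y = 224.1 kN·m

Release continuity at Y by inserting a hinge; the redundant is the internal moment M_Y. The primary structure is two simply-supported spans XY and YZ.
Discontinuity in slope at Y on the released structure — sum the simple-span end rotations:
  span XY: triangular load, peak 13.5: 7w₀L³/(360EI) = 330.7/EI
  span XY: point load 15.5 at a = 6.48: Pab(L + a)/(6LEI) = 115.7/EI
  span YZ: point load 69.75 at a = 5.5: Pab(L + b)/(6LEI) = 527.5/EI
  span YZ: point load 169 at a = 8.8: Pab(L + b)/(6LEI) = 654.4/EI
  relative rotation θ_0 = (446.4 + 1182)/EI = 1628/EI
A unit hogging moment at Y produces rotation L₁/(3EI) + L₂/(3EI) = 7.267/EI.
Slope continuity at Y: θ_0 = M_Y·7.267/EI, so M_Y = 1628/7.267 = 224.1 kN·m (hogging).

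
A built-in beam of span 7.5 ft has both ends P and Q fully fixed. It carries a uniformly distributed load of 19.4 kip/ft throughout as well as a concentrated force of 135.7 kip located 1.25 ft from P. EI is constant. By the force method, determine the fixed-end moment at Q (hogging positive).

Release both end moments; the primary structure is a simply-supported span PQ with redundants M_P and M_Q.
End rotations of the released simple span under the applied load (×1/EI):
  at P: UDL 19.4: wL³/(24EI) = 341/EI
  at Q: UDL 19.4: wL³/(24EI) = 341/EI
  at P: point load 135.7 at a = 1.25: Pab(L + b)/(6LEI) = 323.9/EI
  at Q: point load 135.7 at a = 1.25: Pab(L + a)/(6LEI) = 206.1/EI
  θ_P0 = 665/EI,  θ_Q0 = 547.2/EI
Flexibility coefficients: a unit moment at one end gives L/(3EI) there and L/(6EI) at the far end, so f₁₁ = f₂₂ = 2.5/EI and f₁₂ = f₂₁ = 1.25/EI.
Compatibility — zero rotation at each built-in end:
  2.5 M_P + 1.25 M_Q = 665
  1.25 M_P + 2.5 M_Q = 547.2
Solving the pair gives M_P = 208.7 kip·ft and M_Q = 114.5 kip·ft (hogging).

M_Q = 114.5 kip·ft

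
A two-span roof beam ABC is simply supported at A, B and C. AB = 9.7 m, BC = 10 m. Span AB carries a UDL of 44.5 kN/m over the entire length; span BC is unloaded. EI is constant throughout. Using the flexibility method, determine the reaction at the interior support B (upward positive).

Take M_B as the redundant. Released structure: two simple spans AB and BC with a hinge at B.
End slopes at the hinge B, treating each span as simply supported:
  span AB: UDL 44.5: wL³/(24EI) = 1692/EI
  relative rotation θ_0 = (1692 + 0)/EI = 1692/EI
A unit hogging moment at B produces rotation L₁/(3EI) + L₂/(3EI) = 6.567/EI.
Compatibility: M_B·(L₁+L₂)/(3EI) = θ_0, giving M_B = 257.7 kN·m (hogging).
Span AB, ΣM about A with M_B applied at B: R_B^{AB}·9.7 = 2094 + 257.7, so R_B^{AB} = 242.4 kN and R_A = 431.6 − 242.4 = 189.3 kN.
Span BC, ΣM about C: R_B^{BC}·10 = 0 + 257.7, so R_B^{BC} = 25.77 kN and R_C = 0 − 25.77 = -25.77 kN.
R_B = 242.4 + 25.77 = 268.2 kN.

R_B = 268.2 kN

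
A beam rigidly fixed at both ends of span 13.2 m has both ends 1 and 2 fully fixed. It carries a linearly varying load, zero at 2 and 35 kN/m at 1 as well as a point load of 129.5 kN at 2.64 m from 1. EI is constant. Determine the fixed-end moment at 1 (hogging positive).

M_1 = 523.7 kN·m

Take the two fixed-end moments M_1, M_2 as redundants; the released structure is the simple span 12.
End rotations of the released simple span under the applied load (×1/EI):
  at 1: triangular load, peak 35: w₀L³/(45EI) = 1789/EI
  at 2: triangular load, peak 35: 7w₀L³/(360EI) = 1565/EI
  at 1: point load 129.5 at a = 2.64: Pab(L + b)/(6LEI) = 1083/EI
  at 2: point load 129.5 at a = 2.64: Pab(L + a)/(6LEI) = 722.1/EI
  θ_10 = 2872/EI,  θ_20 = 2287/EI
Flexibility coefficients: a unit moment at one end gives L/(3EI) there and L/(6EI) at the far end, so f₁₁ = f₂₂ = 4.4/EI and f₁₂ = f₂₁ = 2.2/EI.
Compatibility — zero rotation at each built-in end:
  4.4 M_1 + 2.2 M_2 = 2872
  2.2 M_1 + 4.4 M_2 = 2287
Solving the pair gives M_1 = 523.7 kN·m and M_2 = 258 kN·m (hogging).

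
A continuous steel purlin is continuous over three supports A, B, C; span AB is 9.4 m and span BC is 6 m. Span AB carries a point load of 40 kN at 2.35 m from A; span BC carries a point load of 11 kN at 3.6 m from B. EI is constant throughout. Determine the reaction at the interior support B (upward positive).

Insert a hinge at B; M_B is the redundant, and each span becomes simply supported.
Rotations at B on the released spans (each span's end-slope, ×1/EI):
  span AB: point load 40 at a = 2.35: Pab(L + a)/(6LEI) = 138.1/EI
  span BC: point load 11 at a = 3.6: Pab(L + b)/(6LEI) = 22.18/EI
  relative rotation θ_0 = (138.1 + 22.18)/EI = 160.2/EI
A unit hogging moment at B produces rotation L₁/(3EI) + L₂/(3EI) = 5.133/EI.
Compatibility: M_B·(L₁+L₂)/(3EI) = θ_0, giving M_B = 31.22 kN·m (hogging).
Span AB, ΣM about A with M_B applied at B: R_B^{AB}·9.4 = 94 + 31.22, so R_B^{AB} = 13.32 kN and R_A = 40 − 13.32 = 26.68 kN.
Span BC, ΣM about C: R_B^{BC}·6 = 26.4 + 31.22, so R_B^{BC} = 9.603 kN and R_C = 11 − 9.603 = 1.397 kN.
R_B = 13.32 + 9.603 = 22.92 kN.

R_B = 22.92 kN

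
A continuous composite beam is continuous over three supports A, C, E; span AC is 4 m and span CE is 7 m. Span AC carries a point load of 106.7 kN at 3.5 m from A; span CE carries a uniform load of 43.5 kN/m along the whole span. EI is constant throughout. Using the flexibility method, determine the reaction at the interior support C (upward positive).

Release continuity at C by inserting a hinge; the redundant is the internal moment M_C. The primary structure is two simply-supported spans AC and CE.
Rotations at C on the released spans (each span's end-slope, ×1/EI):
  span AC: point load 106.7 at a = 3.5: Pab(L + a)/(6LEI) = 58.35/EI
  span CE: UDL 43.5: wL³/(24EI) = 621.7/EI
  relative rotation θ_0 = (58.35 + 621.7)/EI = 680/EI
A unit hogging moment at C produces rotation L₁/(3EI) + L₂/(3EI) = 3.667/EI.
Compatibility: M_C·(L₁+L₂)/(3EI) = θ_0, giving M_C = 185.5 kN·m (hogging).
Span AC, ΣM about A with M_C applied at C: R_C^{AC}·4 = 373.4 + 185.5, so R_C^{AC} = 139.7 kN and R_A = 106.7 − 139.7 = -33.03 kN.
Span CE, ΣM about E: R_C^{CE}·7 = 1066 + 185.5, so R_C^{CE} = 178.7 kN and R_E = 304.5 − 178.7 = 125.8 kN.
R_C = 139.7 + 178.7 = 318.5 kN.

R_C = 318.5 kN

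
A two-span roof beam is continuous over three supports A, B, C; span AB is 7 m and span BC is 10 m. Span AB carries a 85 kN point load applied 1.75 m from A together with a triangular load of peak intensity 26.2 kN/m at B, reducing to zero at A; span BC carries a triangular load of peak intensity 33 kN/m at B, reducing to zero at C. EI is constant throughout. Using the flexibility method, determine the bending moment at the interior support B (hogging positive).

Release continuity at B by inserting a hinge; the redundant is the internal moment M_B. The primary structure is two simply-supported spans AB and BC.
End slopes at the hinge B, treating each span as simply supported:
  span AB: point load 85 at a = 1.75: Pab(L + a)/(6LEI) = 162.7/EI
  span AB: triangular load, peak 26.2: w₀L³/(45EI) = 199.7/EI
  span BC: triangular load, peak 33: w₀L³/(45EI) = 733.3/EI
  relative rotation θ_0 = (362.4 + 733.3)/EI = 1096/EI
A unit hogging moment at B produces rotation L₁/(3EI) + L₂/(3EI) = 5.667/EI.
Compatibility: M_B·(L₁+L₂)/(3EI) = θ_0, giving M_B = 193.4 kN·m (hogging).

M_B = 193.4 kN·m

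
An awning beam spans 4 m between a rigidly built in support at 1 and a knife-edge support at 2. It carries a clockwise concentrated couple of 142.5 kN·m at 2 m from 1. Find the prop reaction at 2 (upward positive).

Remove the prop at 2; the released (primary) structure is a cantilever built in at 1.
Primary-structure tip deflection at 2 by superposition:
  clockwise couple 142.5 at a = 2: M₀a(2L − a)/(2EI) = 855/EI
Flexibility coefficient — unit upward force at 2: δ_{22} = L³/(3EI) = 21.33/EI.
The prop prevents deflection at 2: R_2 = δ_0/δ_{22} = 855/21.33 = 40.08 kN.

R_2 = 40.08 kN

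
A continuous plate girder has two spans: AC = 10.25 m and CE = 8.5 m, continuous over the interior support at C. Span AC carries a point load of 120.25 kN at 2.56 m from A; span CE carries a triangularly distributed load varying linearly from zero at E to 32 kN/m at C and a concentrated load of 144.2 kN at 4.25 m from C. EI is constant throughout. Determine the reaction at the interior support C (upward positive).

R_C = 247.2 kN

Insert a hinge at C; M_C is the redundant, and each span becomes simply supported.
End slopes at the hinge C, treating each span as simply supported:
  span AC: point load 120.25 at a = 2.56: Pab(L + a)/(6LEI) = 493.1/EI
  span CE: triangular load, peak 32: w₀L³/(45EI) = 436.7/EI
  span CE: point load 144.2 at a = 4.25: Pab(L + b)/(6LEI) = 651.2/EI
  relative rotation θ_0 = (493.1 + 1088)/EI = 1581/EI
A unit hogging moment at C produces rotation L₁/(3EI) + L₂/(3EI) = 6.25/EI.
Slope continuity at C: θ_0 = M_C·6.25/EI, so M_C = 1581/6.25 = 253 kN·m (hogging).
Span AC, ΣM about A with M_C applied at C: R_C^{AC}·10.25 = 307.8 + 253, so R_C^{AC} = 54.71 kN and R_A = 120.2 − 54.71 = 65.54 kN.
Span CE, ΣM about E: R_C^{CE}·8.5 = 1384 + 253, so R_C^{CE} = 192.5 kN and R_E = 280.2 − 192.5 = 87.67 kN.
R_C = 54.71 + 192.5 = 247.2 kN.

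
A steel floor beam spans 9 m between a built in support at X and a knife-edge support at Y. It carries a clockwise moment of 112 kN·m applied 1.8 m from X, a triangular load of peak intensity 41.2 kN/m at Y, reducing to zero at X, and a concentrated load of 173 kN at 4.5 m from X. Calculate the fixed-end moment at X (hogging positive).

M_X = 538.1 kN·m

Remove the prop at Y; the released (primary) structure is a cantilever built in at X.
Deflection at Y on the released cantilever, summing each load's contribution:
  clockwise couple 112 at a = 1.8: M₀a(2L − a)/(2EI) = 1633/EI
  triangular load, peak 41.2 at the free end: 11w₀L⁴/(120EI) = 24779/EI
  point load 173 at a = 4.5: Pa²(3L − a)/(6EI) = 13137/EI
  δ_0 = 39549/EI
Tip deflection under a unit load at Y: L³/(3EI) = 243/EI.
The prop prevents deflection at Y: R_Y = δ_0/δ_{YY} = 39549/243 = 162.8 kN.
Moment equilibrium about X: M_X = Σ(load moments about X) − R_Y·L = 2003 − 162.8×9 = 538.1 kN·m.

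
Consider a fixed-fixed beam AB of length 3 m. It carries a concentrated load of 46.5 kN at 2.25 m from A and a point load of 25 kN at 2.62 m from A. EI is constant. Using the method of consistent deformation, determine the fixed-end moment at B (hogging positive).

Take the two fixed-end moments M_A, M_B as redundants; the released structure is the simple span AB.
On the primary (simply-supported) span, the end slopes from the loading are:
  at A: point load 46.5 at a = 2.25: Pab(L + b)/(6LEI) = 16.35/EI
  at B: point load 46.5 at a = 2.25: Pab(L + a)/(6LEI) = 22.89/EI
  at A: point load 25 at a = 2.62: Pab(L + b)/(6LEI) = 4.674/EI
  at B: point load 25 at a = 2.62: Pab(L + a)/(6LEI) = 7.771/EI
  θ_A0 = 21.02/EI,  θ_B0 = 30.66/EI
Flexibility coefficients: a unit moment at one end gives L/(3EI) there and L/(6EI) at the far end, so f₁₁ = f₂₂ = 1/EI and f₁₂ = f₂₁ = 0.5/EI.
Compatibility — zero rotation at each built-in end:
  1 M_A + 0.5 M_B = 21.02
  0.5 M_A + 1 M_B = 30.66
Solving the pair gives M_A = 7.59 kN·m and M_B = 26.86 kN·m (hogging).

M_B = 26.86 kN·m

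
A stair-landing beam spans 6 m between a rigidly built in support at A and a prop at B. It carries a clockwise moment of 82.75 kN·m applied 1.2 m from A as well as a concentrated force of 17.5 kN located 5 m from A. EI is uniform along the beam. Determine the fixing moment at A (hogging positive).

M_A = 46.57 kN·m

Choose R_B as the redundant. The primary structure is the cantilever fixed at A.
Primary-structure tip deflection at B by superposition:
  clockwise couple 82.75 at a = 1.2: M₀a(2L − a)/(2EI) = 536.2/EI
  point load 17.5 at a = 5: Pa²(3L − a)/(6EI) = 947.9/EI
  δ_0 = 1484/EI
Tip deflection under a unit load at B: L³/(3EI) = 72/EI.
Compatibility at B: δ_0 − R_B·δ_{BB} = 0, so R_B = 1484/72 = 20.61 kN.
Moment equilibrium about A: M_A = Σ(load moments about A) − R_B·L = 170.2 − 20.61×6 = 46.57 kN·m.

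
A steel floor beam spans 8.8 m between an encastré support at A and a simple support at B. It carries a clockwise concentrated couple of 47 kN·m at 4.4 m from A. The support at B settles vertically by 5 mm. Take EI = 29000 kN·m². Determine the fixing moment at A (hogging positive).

M_A = -0.2577 kN·m

Release the roller at B. Primary structure: cantilever fixed at A.
Downward deflection at the released point B due to the loads:
  clockwise couple 47 at a = 4.4: M₀a(2L − a)/(2EI) = 1365/EI
Flexibility coefficient — unit upward force at B: δ_{BB} = L³/(3EI) = 227.2/EI.
With EI = 29000 kN·m²: δ_0 = 0.047065 m and δ_{BB} = 0.007833 m/kN.
Compatibility — the beam at B must follow the support down by 0.005 m: δ_0 − R_B·δ_{BB} = 0.005, so R_B = (0.047065 − 0.005)/0.007833 = 5.37 kN.
Moment equilibrium about A: M_A = Σ(load moments about A) − R_B·L = 47 − 5.37×8.8 = -0.2577 kN·m.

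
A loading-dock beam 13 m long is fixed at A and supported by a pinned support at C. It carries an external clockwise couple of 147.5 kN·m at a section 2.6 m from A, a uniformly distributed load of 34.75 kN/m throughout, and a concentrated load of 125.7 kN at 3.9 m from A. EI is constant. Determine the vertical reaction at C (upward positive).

R_C = 190.8 kN

Release the roller at C. Primary structure: cantilever fixed at A.
Downward deflection at the released point C due to the loads:
  clockwise couple 147.5 at a = 2.6: M₀a(2L − a)/(2EI) = 4487/EI
  UDL 34.75: wL⁴/(8EI) = 124062/EI
  point load 125.7 at a = 3.9: Pa²(3L − a)/(6EI) = 11185/EI
  δ_0 = 139733/EI
Tip deflection under a unit load at C: L³/(3EI) = 732.3/EI.
The prop prevents deflection at C: R_C = δ_0/δ_{CC} = 139733/732.3 = 190.8 kN.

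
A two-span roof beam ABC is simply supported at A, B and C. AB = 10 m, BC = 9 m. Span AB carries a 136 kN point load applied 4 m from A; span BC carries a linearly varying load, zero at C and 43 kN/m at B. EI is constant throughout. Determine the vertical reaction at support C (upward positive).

Take M_B as the redundant. Released structure: two simple spans AB and BC with a hinge at B.
Discontinuity in slope at B on the released structure — sum the simple-span end rotations:
  span AB: point load 136 at a = 4: Pab(L + a)/(6LEI) = 761.6/EI
  span BC: triangular load, peak 43: w₀L³/(45EI) = 696.6/EI
  relative rotation θ_0 = (761.6 + 696.6)/EI = 1458/EI
A unit hogging moment at B produces rotation L₁/(3EI) + L₂/(3EI) = 6.333/EI.
Slope continuity at B: θ_0 = M_B·6.333/EI, so M_B = 1458/6.333 = 230.2 kN·m (hogging).
Span BC, ΣM about C: R_B^{BC}·9 = 1161 + 230.2, so R_B^{BC} = 154.6 kN and R_C = 193.5 − 154.6 = 38.92 kN.

R_C = 38.92 kN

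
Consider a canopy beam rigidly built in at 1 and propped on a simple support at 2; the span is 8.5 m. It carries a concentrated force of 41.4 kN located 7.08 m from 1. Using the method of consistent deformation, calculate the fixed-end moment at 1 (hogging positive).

Remove the prop at 2; the released (primary) structure is a cantilever built in at 1.
Downward deflection at the released point 2 due to the loads:
  point load 41.4 at a = 7.08: Pa²(3L − a)/(6EI) = 6371/EI
Flexibility coefficient — unit upward force at 2: δ_{22} = L³/(3EI) = 204.7/EI.
Compatibility at 2: δ_0 − R_2·δ_{22} = 0, so R_2 = 6371/204.7 = 31.12 kN.
Moment equilibrium about 1: M_1 = Σ(load moments about 1) − R_2·L = 293.1 − 31.12×8.5 = 28.57 kN·m.

M_1 = 28.57 kN·m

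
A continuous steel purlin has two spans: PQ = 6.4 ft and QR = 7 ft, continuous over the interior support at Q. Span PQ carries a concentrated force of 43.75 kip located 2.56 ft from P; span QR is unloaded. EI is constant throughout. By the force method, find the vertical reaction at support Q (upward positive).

R_Q = 24.22 kip

Insert a hinge at Q; M_Q is the redundant, and each span becomes simply supported.
Discontinuity in slope at Q on the released structure — sum the simple-span end rotations:
  span PQ: point load 43.75 at a = 2.56: Pab(L + a)/(6LEI) = 100.4/EI
  relative rotation θ_0 = (100.4 + 0)/EI = 100.4/EI
A unit hogging moment at Q produces rotation L₁/(3EI) + L₂/(3EI) = 4.467/EI.
Compatibility: M_Q·(L₁+L₂)/(3EI) = θ_0, giving M_Q = 22.47 kip·ft (hogging).
Span PQ, ΣM about P with M_Q applied at Q: R_Q^{PQ}·6.4 = 112 + 22.47, so R_Q^{PQ} = 21.01 kip and R_P = 43.75 − 21.01 = 22.74 kip.
Span QR, ΣM about R: R_Q^{QR}·7 = 0 + 22.47, so R_Q^{QR} = 3.21 kip and R_R = 0 − 3.21 = -3.21 kip.
R_Q = 21.01 + 3.21 = 24.22 kip.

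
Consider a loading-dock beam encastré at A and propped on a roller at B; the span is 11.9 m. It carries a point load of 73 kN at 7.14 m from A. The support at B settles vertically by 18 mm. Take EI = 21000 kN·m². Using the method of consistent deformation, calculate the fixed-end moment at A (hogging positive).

Release the roller at B. Primary structure: cantilever fixed at A.
Deflection at B on the released cantilever, summing each load's contribution:
  point load 73 at a = 7.14: Pa²(3L − a)/(6EI) = 17714/EI
Tip deflection under a unit load at B: L³/(3EI) = 561.7/EI.
With EI = 21000 kN·m²: δ_0 = 0.84354 m and δ_{BB} = 0.026749 m/kN.
Compatibility — the beam at B must follow the support down by 0.018 m: δ_0 − R_B·δ_{BB} = 0.018, so R_B = (0.84354 − 0.018)/0.026749 = 30.86 kN.
Moment equilibrium about A: M_A = Σ(load moments about A) − R_B·L = 521.2 − 30.86×11.9 = 153.9 kN·m.

M_A = 153.9 kN·m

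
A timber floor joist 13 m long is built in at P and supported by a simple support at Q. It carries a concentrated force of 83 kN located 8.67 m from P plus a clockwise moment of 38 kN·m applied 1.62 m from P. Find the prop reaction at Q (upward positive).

Choose R_Q as the redundant. The primary structure is the cantilever fixed at P.
Deflection at Q on the released cantilever, summing each load's contribution:
  point load 83 at a = 8.67: Pa²(3L − a)/(6EI) = 31538/EI
  clockwise couple 38 at a = 1.62: M₀a(2L − a)/(2EI) = 750.4/EI
  δ_0 = 32289/EI
Flexibility coefficient — unit upward force at Q: δ_{QQ} = L³/(3EI) = 732.3/EI.
Compatibility at Q: δ_0 − R_Q·δ_{QQ} = 0, so R_Q = 32289/732.3 = 44.09 kN.

R_Q = 44.09 kN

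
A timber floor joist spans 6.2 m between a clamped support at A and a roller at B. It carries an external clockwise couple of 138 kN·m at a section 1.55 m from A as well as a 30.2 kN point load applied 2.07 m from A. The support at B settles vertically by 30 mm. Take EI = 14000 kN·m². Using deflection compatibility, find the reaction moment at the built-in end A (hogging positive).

M_A = 114.9 kN·m

Remove the prop at B; the released (primary) structure is a cantilever built in at A.
Free-end deflection of the primary structure under the applied loading (downward +):
  clockwise couple 138 at a = 1.55: M₀a(2L − a)/(2EI) = 1160/EI
  point load 30.2 at a = 2.07: Pa²(3L − a)/(6EI) = 356.5/EI
  δ_0 = 1517/EI
Flexibility coefficient — unit upward force at B: δ_{BB} = L³/(3EI) = 79.44/EI.
With EI = 14000 kN·m²: δ_0 = 0.10835 m and δ_{BB} = 0.005674 m/kN.
Compatibility — the beam at B must follow the support down by 0.03 m: δ_0 − R_B·δ_{BB} = 0.03, so R_B = (0.10835 − 0.03)/0.005674 = 13.81 kN.
Moment equilibrium about A: M_A = Σ(load moments about A) − R_B·L = 200.5 − 13.81×6.2 = 114.9 kN·m.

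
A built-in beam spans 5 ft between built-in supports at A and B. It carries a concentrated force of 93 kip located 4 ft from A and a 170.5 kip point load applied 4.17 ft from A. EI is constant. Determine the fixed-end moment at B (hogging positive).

Release both end moments; the primary structure is a simply-supported span AB with redundants M_A and M_B.
Simple-span end rotations at A and B under the given loads:
  at A: point load 93 at a = 4: Pab(L + b)/(6LEI) = 74.4/EI
  at B: point load 93 at a = 4: Pab(L + a)/(6LEI) = 111.6/EI
  at A: point load 170.5 at a = 4.17: Pab(L + b)/(6LEI) = 114.7/EI
  at B: point load 170.5 at a = 4.17: Pab(L + a)/(6LEI) = 180.4/EI
  θ_A0 = 189.1/EI,  θ_B0 = 292/EI
Flexibility coefficients: a unit moment at one end gives L/(3EI) there and L/(6EI) at the far end, so f₁₁ = f₂₂ = 1.667/EI and f₁₂ = f₂₁ = 0.8333/EI.
Compatibility — zero rotation at each built-in end:
  1.667 M_A + 0.8333 M_B = 189.1
  0.8333 M_A + 1.667 M_B = 292
Solving the pair gives M_A = 34.47 kip·ft and M_B = 158 kip·ft (hogging).

M_B = 158 kip·ft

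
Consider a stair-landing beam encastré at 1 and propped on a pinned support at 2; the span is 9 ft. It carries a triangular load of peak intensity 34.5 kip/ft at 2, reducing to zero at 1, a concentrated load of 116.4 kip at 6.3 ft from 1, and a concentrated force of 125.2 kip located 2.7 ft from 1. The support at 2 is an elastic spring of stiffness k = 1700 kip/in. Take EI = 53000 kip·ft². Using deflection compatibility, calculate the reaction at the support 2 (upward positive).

Take the reaction at 2 as the redundant and release it; the primary structure is a cantilever fixed at 1.
Deflection at 2 on the released cantilever, summing each load's contribution:
  triangular load, peak 34.5 at the free end: 11w₀L⁴/(120EI) = 20749/EI
  point load 116.4 at a = 6.3: Pa²(3L − a)/(6EI) = 15939/EI
  point load 125.2 at a = 2.7: Pa²(3L − a)/(6EI) = 3696/EI
  δ_0 = 40384/EI
Tip deflection under a unit load at 2: L³/(3EI) = 243/EI.
With EI = 53000 kip·ft²: δ_0 = 0.76197 ft and δ_{22} = 0.004585 ft/kip.
Compatibility — the spring shortens by R_2/k under the reaction it provides: δ_0 − R_2·δ_{22} = R_2/k. With 1/k = 1/(1700×12) ft/kip = 0.000049 ft/kip, R_2 = δ_0 / (δ_{22} + 1/k) = 0.76197 / (0.004585 + 0.000049) = 164.4 kip.

R_2 = 164.4 kip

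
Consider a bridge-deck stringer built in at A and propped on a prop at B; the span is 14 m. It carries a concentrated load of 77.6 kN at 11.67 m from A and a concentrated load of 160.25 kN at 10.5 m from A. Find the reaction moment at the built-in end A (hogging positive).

M_A = 350.8 kN·m

Remove the prop at B; the released (primary) structure is a cantilever built in at A.
Deflection at B on the released cantilever, summing each load's contribution:
  point load 77.6 at a = 11.67: Pa²(3L − a)/(6EI) = 53423/EI
  point load 160.25 at a = 10.5: Pa²(3L − a)/(6EI) = 92755/EI
  δ_0 = 146177/EI
Flexibility coefficient — unit upward force at B: δ_{BB} = L³/(3EI) = 914.7/EI.
Compatibility at B: δ_0 − R_B·δ_{BB} = 0, so R_B = 146177/914.7 = 159.8 kN.
Moment equilibrium about A: M_A = Σ(load moments about A) − R_B·L = 2588 − 159.8×14 = 350.8 kN·m.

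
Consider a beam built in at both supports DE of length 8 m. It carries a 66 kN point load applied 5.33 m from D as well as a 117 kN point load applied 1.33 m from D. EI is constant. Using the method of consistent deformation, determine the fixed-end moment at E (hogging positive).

Take the two fixed-end moments M_D, M_E as redundants; the released structure is the simple span DE.
End rotations of the released simple span under the applied load (×1/EI):
  at D: point load 66 at a = 5.33: Pab(L + b)/(6LEI) = 208.8/EI
  at E: point load 66 at a = 5.33: Pab(L + a)/(6LEI) = 260.8/EI
  at D: point load 117 at a = 1.33: Pab(L + b)/(6LEI) = 317.2/EI
  at E: point load 117 at a = 1.33: Pab(L + a)/(6LEI) = 201.7/EI
  θ_D0 = 526/EI,  θ_E0 = 462.6/EI
Flexibility coefficients: a unit moment at one end gives L/(3EI) there and L/(6EI) at the far end, so f₁₁ = f₂₂ = 2.667/EI and f₁₂ = f₂₁ = 1.333/EI.
Compatibility — zero rotation at each built-in end:
  2.667 M_D + 1.333 M_E = 526
  1.333 M_D + 2.667 M_E = 462.6
Solving the pair gives M_D = 147.4 kN·m and M_E = 99.79 kN·m (hogging).

M_E = 99.79 kN·m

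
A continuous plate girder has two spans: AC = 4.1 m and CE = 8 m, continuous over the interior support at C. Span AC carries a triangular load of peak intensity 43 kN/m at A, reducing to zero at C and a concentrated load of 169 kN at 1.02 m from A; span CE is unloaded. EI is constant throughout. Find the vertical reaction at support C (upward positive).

Release continuity at C by inserting a hinge; the redundant is the internal moment M_C. The primary structure is two simply-supported spans AC and CE.
Rotations at C on the released spans (each span's end-slope, ×1/EI):
  span AC: triangular load, peak 43: 7w₀L³/(360EI) = 57.63/EI
  span AC: point load 169 at a = 1.02: Pab(L + a)/(6LEI) = 110.5/EI
  relative rotation θ_0 = (168.1 + 0)/EI = 168.1/EI
A unit hogging moment at C produces rotation L₁/(3EI) + L₂/(3EI) = 4.033/EI.
Slope continuity at C: θ_0 = M_C·4.033/EI, so M_C = 168.1/4.033 = 41.68 kN·m (hogging).
Span AC, ΣM about A with M_C applied at C: R_C^{AC}·4.1 = 292.9 + 41.68, so R_C^{AC} = 81.59 kN and R_A = 257.1 − 81.59 = 175.6 kN.
Span CE, ΣM about E: R_C^{CE}·8 = 0 + 41.68, so R_C^{CE} = 5.211 kN and R_E = 0 − 5.211 = -5.211 kN.
R_C = 81.59 + 5.211 = 86.8 kN.

R_C = 86.8 kN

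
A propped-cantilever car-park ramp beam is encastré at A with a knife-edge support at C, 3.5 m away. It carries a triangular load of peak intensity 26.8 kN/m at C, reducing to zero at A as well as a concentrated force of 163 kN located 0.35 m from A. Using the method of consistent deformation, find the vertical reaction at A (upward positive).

R_A = 181.7 kN

Choose R_C as the redundant. The primary structure is the cantilever fixed at A.
Primary-structure tip deflection at C by superposition:
  triangular load, peak 26.8 at the free end: 11w₀L⁴/(120EI) = 368.7/EI
  point load 163 at a = 0.35: Pa²(3L − a)/(6EI) = 33.78/EI
  δ_0 = 402.4/EI
Flexibility coefficient — unit upward force at C: δ_{CC} = L³/(3EI) = 14.29/EI.
Compatibility at C: δ_0 − R_C·δ_{CC} = 0, so R_C = 402.4/14.29 = 28.16 kN.
Vertical equilibrium: R_A = ΣP − R_C = 209.9 − 28.16 = 181.7 kN.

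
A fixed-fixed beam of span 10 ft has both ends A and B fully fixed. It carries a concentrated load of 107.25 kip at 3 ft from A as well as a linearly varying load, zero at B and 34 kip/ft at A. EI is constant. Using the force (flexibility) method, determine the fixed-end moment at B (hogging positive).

Release both end moments; the primary structure is a simply-supported span AB with redundants M_A and M_B.
On the primary (simply-supported) span, the end slopes from the loading are:
  at A: point load 107.25 at a = 3: Pab(L + b)/(6LEI) = 638.1/EI
  at B: point load 107.25 at a = 3: Pab(L + a)/(6LEI) = 488/EI
  at A: triangular load, peak 34: w₀L³/(45EI) = 755.6/EI
  at B: triangular load, peak 34: 7w₀L³/(360EI) = 661.1/EI
  θ_A0 = 1394/EI,  θ_B0 = 1149/EI
Flexibility coefficients: a unit moment at one end gives L/(3EI) there and L/(6EI) at the far end, so f₁₁ = f₂₂ = 3.333/EI and f₁₂ = f₂₁ = 1.667/EI.
Compatibility — zero rotation at each built-in end:
  3.333 M_A + 1.667 M_B = 1394
  1.667 M_A + 3.333 M_B = 1149
Solving the pair gives M_A = 327.7 kip·ft and M_B = 180.9 kip·ft (hogging).

M_B = 180.9 kip·ft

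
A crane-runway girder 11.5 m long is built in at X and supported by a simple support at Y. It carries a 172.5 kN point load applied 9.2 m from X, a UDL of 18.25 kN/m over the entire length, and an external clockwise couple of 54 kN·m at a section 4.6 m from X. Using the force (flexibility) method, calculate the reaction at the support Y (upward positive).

R_Y = 204.7 kN

Choose R_Y as the redundant. The primary structure is the cantilever fixed at X.
Primary-structure tip deflection at Y by superposition:
  point load 172.5 at a = 9.2: Pa²(3L − a)/(6EI) = 61565/EI
  UDL 18.25: wL⁴/(8EI) = 39899/EI
  clockwise couple 54 at a = 4.6: M₀a(2L − a)/(2EI) = 2285/EI
  δ_0 = 103750/EI
Flexibility coefficient — unit upward force at Y: δ_{YY} = L³/(3EI) = 507/EI.
The prop prevents deflection at Y: R_Y = δ_0/δ_{YY} = 103750/507 = 204.7 kN.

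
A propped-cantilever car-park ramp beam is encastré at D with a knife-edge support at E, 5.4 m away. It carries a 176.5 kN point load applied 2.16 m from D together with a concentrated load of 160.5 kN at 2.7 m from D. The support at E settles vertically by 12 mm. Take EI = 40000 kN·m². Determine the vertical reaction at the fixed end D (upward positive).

R_D = 259.3 kN

Release the roller at E. Primary structure: cantilever fixed at D.
Deflection at E on the released cantilever, summing each load's contribution:
  point load 176.5 at a = 2.16: Pa²(3L − a)/(6EI) = 1927/EI
  point load 160.5 at a = 2.7: Pa²(3L − a)/(6EI) = 2633/EI
  δ_0 = 4560/EI
Tip deflection under a unit load at E: L³/(3EI) = 52.49/EI.
With EI = 40000 kN·m²: δ_0 = 0.11399 m and δ_{EE} = 0.001312 m/kN.
Compatibility — the beam at E must follow the support down by 0.012 m: δ_0 − R_E·δ_{EE} = 0.012, so R_E = (0.11399 − 0.012)/0.001312 = 77.72 kN.
Vertical equilibrium: R_D = ΣP − R_E = 337 − 77.72 = 259.3 kN.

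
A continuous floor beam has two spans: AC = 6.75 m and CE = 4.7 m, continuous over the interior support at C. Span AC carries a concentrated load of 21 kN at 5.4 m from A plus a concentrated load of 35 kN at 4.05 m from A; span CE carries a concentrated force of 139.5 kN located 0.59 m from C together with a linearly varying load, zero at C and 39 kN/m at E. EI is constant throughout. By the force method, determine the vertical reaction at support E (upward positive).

Release continuity at C by inserting a hinge; the redundant is the internal moment M_C. The primary structure is two simply-supported spans AC and CE.
Discontinuity in slope at C on the released structure — sum the simple-span end rotations:
  span AC: point load 21 at a = 5.4: Pab(L + a)/(6LEI) = 45.93/EI
  span AC: point load 35 at a = 4.05: Pab(L + a)/(6LEI) = 102.1/EI
  span CE: point load 139.5 at a = 0.59: Pab(L + b)/(6LEI) = 105.7/EI
  span CE: triangular load, peak 39: 7w₀L³/(360EI) = 78.73/EI
  relative rotation θ_0 = (148 + 184.4)/EI = 332.4/EI
A unit hogging moment at C produces rotation L₁/(3EI) + L₂/(3EI) = 3.817/EI.
Compatibility: M_C·(L₁+L₂)/(3EI) = θ_0, giving M_C = 87.09 kN·m (hogging).
Span CE, ΣM about E: R_C^{CE}·4.7 = 716.9 + 87.09, so R_C^{CE} = 171.1 kN and R_E = 231.2 − 171.1 = 60.08 kN.

R_E = 60.08 kN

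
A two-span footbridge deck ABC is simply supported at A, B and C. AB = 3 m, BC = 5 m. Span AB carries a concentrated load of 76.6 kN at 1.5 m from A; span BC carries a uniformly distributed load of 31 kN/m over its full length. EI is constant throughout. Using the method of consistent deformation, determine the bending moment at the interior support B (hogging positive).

Take M_B as the redundant. Released structure: two simple spans AB and BC with a hinge at B.
End slopes at the hinge B, treating each span as simply supported:
  span AB: point load 76.6 at a = 1.5: Pab(L + a)/(6LEI) = 43.09/EI
  span BC: UDL 31: wL³/(24EI) = 161.5/EI
  relative rotation θ_0 = (43.09 + 161.5)/EI = 204.5/EI
A unit hogging moment at B produces rotation L₁/(3EI) + L₂/(3EI) = 2.667/EI.
Compatibility: M_B·(L₁+L₂)/(3EI) = θ_0, giving M_B = 76.7 kN·m (hogging).

M_B = 76.7 kN·m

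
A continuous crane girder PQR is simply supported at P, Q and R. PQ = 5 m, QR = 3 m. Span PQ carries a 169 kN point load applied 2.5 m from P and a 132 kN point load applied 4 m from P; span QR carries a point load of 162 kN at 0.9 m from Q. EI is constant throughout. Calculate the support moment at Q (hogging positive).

Take M_Q as the redundant. Released structure: two simple spans PQ and QR with a hinge at Q.
End slopes at the hinge Q, treating each span as simply supported:
  span PQ: point load 169 at a = 2.5: Pab(L + a)/(6LEI) = 264.1/EI
  span PQ: point load 132 at a = 4: Pab(L + a)/(6LEI) = 158.4/EI
  span QR: point load 162 at a = 0.9: Pab(L + b)/(6LEI) = 86.75/EI
  relative rotation θ_0 = (422.5 + 86.75)/EI = 509.2/EI
A unit hogging moment at Q produces rotation L₁/(3EI) + L₂/(3EI) = 2.667/EI.
Compatibility: M_Q·(L₁+L₂)/(3EI) = θ_0, giving M_Q = 191 kN·m (hogging).

M_Q = 191 kN·m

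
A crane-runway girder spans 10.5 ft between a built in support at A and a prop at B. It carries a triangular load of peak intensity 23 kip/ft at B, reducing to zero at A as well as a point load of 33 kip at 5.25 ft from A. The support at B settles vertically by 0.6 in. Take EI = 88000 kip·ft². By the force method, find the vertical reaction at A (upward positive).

Remove the prop at B; the released (primary) structure is a cantilever built in at A.
Deflection at B on the released cantilever, summing each load's contribution:
  triangular load, peak 23 at the free end: 11w₀L⁴/(120EI) = 25627/EI
  point load 33 at a = 5.25: Pa²(3L − a)/(6EI) = 3979/EI
  δ_0 = 29606/EI
Flexibility coefficient — unit upward force at B: δ_{BB} = L³/(3EI) = 385.9/EI.
With EI = 88000 kip·ft²: δ_0 = 0.33643 ft and δ_{BB} = 0.004385 ft/kip.
Compatibility — the beam at B must follow the support down by 0.05 ft: δ_0 − R_B·δ_{BB} = 0.05, so R_B = (0.33643 − 0.05)/0.004385 = 65.32 kip.
Vertical equilibrium: R_A = ΣP − R_B = 153.8 − 65.32 = 88.43 kip.

R_A = 88.43 kip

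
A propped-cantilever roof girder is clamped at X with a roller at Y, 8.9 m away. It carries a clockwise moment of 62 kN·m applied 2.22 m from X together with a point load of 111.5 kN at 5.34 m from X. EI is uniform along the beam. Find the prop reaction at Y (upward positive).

Remove the prop at Y; the released (primary) structure is a cantilever built in at X.
Free-end deflection of the primary structure under the applied loading (downward +):
  clockwise couple 62 at a = 2.22: M₀a(2L − a)/(2EI) = 1072/EI
  point load 111.5 at a = 5.34: Pa²(3L − a)/(6EI) = 11319/EI
  δ_0 = 12391/EI
Tip deflection under a unit load at Y: L³/(3EI) = 235/EI.
The prop prevents deflection at Y: R_Y = δ_0/δ_{YY} = 12391/235 = 52.73 kN.

R_Y = 52.73 kN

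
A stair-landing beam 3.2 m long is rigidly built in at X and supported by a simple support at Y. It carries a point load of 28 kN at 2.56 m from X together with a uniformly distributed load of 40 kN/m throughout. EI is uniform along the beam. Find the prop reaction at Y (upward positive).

R_Y = 67.71 kN

Remove the prop at Y; the released (primary) structure is a cantilever built in at X.
Primary-structure tip deflection at Y by superposition:
  point load 28 at a = 2.56: Pa²(3L − a)/(6EI) = 215.3/EI
  UDL 40: wL⁴/(8EI) = 524.3/EI
  δ_0 = 739.6/EI
Tip deflection under a unit load at Y: L³/(3EI) = 10.92/EI.
The prop prevents deflection at Y: R_Y = δ_0/δ_{YY} = 739.6/10.92 = 67.71 kN.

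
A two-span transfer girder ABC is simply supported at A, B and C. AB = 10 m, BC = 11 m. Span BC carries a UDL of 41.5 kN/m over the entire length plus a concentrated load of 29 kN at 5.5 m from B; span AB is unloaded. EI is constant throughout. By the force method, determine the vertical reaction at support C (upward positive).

Insert a hinge at B; M_B is the redundant, and each span becomes simply supported.
End slopes at the hinge B, treating each span as simply supported:
  span BC: UDL 41.5: wL³/(24EI) = 2302/EI
  span BC: point load 29 at a = 5.5: Pab(L + b)/(6LEI) = 219.3/EI
  relative rotation θ_0 = (0 + 2521)/EI = 2521/EI
A unit hogging moment at B produces rotation L₁/(3EI) + L₂/(3EI) = 7/EI.
Compatibility: M_B·(L₁+L₂)/(3EI) = θ_0, giving M_B = 360.1 kN·m (hogging).
Span BC, ΣM about C: R_B^{BC}·11 = 2670 + 360.1, so R_B^{BC} = 275.5 kN and R_C = 485.5 − 275.5 = 210 kN.

R_C = 210 kN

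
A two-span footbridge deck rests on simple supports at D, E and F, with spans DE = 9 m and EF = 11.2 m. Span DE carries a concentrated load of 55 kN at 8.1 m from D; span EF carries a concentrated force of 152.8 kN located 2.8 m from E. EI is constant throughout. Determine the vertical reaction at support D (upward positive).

R_D = -13.89 kN

Take M_E as the redundant. Released structure: two simple spans DE and EF with a hinge at E.
End slopes at the hinge E, treating each span as simply supported:
  span DE: point load 55 at a = 8.1: Pab(L + a)/(6LEI) = 127/EI
  span EF: point load 152.8 at a = 2.8: Pab(L + b)/(6LEI) = 1048/EI
  relative rotation θ_0 = (127 + 1048)/EI = 1175/EI
A unit hogging moment at E produces rotation L₁/(3EI) + L₂/(3EI) = 6.733/EI.
Slope continuity at E: θ_0 = M_E·6.733/EI, so M_E = 1175/6.733 = 174.5 kN·m (hogging).
Span DE, ΣM about D with M_E applied at E: R_E^{DE}·9 = 445.5 + 174.5, so R_E^{DE} = 68.89 kN and R_D = 55 − 68.89 = -13.89 kN.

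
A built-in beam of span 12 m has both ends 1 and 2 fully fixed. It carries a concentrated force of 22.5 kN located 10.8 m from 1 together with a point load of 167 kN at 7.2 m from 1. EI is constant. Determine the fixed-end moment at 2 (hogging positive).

Release both end moments; the primary structure is a simply-supported span 12 with redundants M_1 and M_2.
End rotations of the released simple span under the applied load (×1/EI):
  at 1: point load 22.5 at a = 10.8: Pab(L + b)/(6LEI) = 53.46/EI
  at 2: point load 22.5 at a = 10.8: Pab(L + a)/(6LEI) = 92.34/EI
  at 1: point load 167 at a = 7.2: Pab(L + b)/(6LEI) = 1347/EI
  at 2: point load 167 at a = 7.2: Pab(L + a)/(6LEI) = 1539/EI
  θ_10 = 1400/EI,  θ_20 = 1631/EI
Flexibility coefficients: a unit moment at one end gives L/(3EI) there and L/(6EI) at the far end, so f₁₁ = f₂₂ = 4/EI and f₁₂ = f₂₁ = 2/EI.
Compatibility — zero rotation at each built-in end:
  4 M_1 + 2 M_2 = 1400
  2 M_1 + 4 M_2 = 1631
Solving the pair gives M_1 = 194.8 kN·m and M_2 = 310.4 kN·m (hogging).

M_2 = 310.4 kN·m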